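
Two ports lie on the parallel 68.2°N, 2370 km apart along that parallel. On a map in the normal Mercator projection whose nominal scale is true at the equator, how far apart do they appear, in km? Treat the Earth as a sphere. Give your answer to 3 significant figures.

6380 km

For Mercator, h = k = sec φ (a conformal cylindrical projection has a single point scale, 1/cos φ).
Along the parallel, k = sec 68.2° = 1/0.3714 = 2.693.
Map distance = 2370 × 2.693 ≈ 6380 km.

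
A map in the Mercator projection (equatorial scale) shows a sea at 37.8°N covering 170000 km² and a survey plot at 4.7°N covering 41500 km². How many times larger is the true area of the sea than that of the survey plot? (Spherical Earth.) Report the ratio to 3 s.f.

Mercator's areal exaggeration is sec²φ; hence true area = (apparent area) · cos²φ.
True area of sea: 170000 × cos²(37.8°) = 170000 × 0.6243 = 106100 km².
True area of survey plot: 41500 × cos²(4.7°) = 41500 × 0.9933 = 41220 km².
Ratio = 106100 / 41220 ≈ 2.57.

2.57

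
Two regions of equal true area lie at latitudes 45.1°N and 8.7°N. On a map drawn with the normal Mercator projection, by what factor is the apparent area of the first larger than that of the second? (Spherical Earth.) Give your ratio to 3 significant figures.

Mercator areal scale is sec²φ.
At 45.1°: sec²(45.1°) = 1/0.7059² = 2.007.
At 8.7°: sec²(8.7°) = 1/0.9885² = 1.023.
Ratio = 2.007/1.023 = cos²(8.7°)/cos²(45.1°) ≈ 1.96.

1.96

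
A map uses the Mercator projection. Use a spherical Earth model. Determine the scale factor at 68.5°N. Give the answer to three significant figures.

The Mercator projection is conformal; its linear scale factor is the same in every direction and equals sec φ = 1/cos φ.
k = 1/cos 68.5° = 1/0.3665 = 2.729.

2.73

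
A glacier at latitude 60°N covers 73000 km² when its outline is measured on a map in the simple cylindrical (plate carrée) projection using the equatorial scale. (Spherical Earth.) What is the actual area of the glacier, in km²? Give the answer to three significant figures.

36500 km²

In the plate carrée (x = Rλ, y = Rφ), meridians are true-scale (h = 1) and parallels are stretched by k = sec φ.
Areal scale = h·k = 1 × sec φ; at 60°, h = 1.000, k = 2.000, so h·k = 2.000.
True area = apparent / (areal scale) = 73000 / 2.000 ≈ 36500 km².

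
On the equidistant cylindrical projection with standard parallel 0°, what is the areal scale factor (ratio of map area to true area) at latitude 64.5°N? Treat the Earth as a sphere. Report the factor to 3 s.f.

2.32

In the plate carrée (x = Rλ, y = Rφ), meridians are true-scale (h = 1) and parallels are stretched by k = sec φ.
Areal scale = h·k = 1 × sec φ; at 64.5°, h = 1.000, k = 2.323, so h·k = 2.323.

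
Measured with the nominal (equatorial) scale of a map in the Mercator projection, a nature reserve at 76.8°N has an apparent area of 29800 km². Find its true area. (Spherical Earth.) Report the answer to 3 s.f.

For Mercator, h = k = sec φ (a conformal cylindrical projection has a single point scale, 1/cos φ).
Areal scale = k² = sec²φ = 1/cos²(76.8°) = 1/0.2284² = 19.18.
True area = apparent / (areal scale) = 29800 / 19.18 ≈ 1550 km².

1550 km²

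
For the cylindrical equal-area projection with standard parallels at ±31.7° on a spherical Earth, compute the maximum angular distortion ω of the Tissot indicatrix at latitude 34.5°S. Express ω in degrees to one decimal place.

3.7°

For cylindrical equal-area with standard parallel φ₀, h = cos φ / cos φ₀ and k = cos φ₀ / cos φ, so h·k = 1.
At 34.5°: h = 0.9686, k = 1.032; principal scales a = 1.032, b = 0.9686.
sin(ω/2) = (a − b)/(a + b) = 0.06374/2.001 = 0.03186, so ω = 2 arcsin(0.03186) ≈ 3.7°.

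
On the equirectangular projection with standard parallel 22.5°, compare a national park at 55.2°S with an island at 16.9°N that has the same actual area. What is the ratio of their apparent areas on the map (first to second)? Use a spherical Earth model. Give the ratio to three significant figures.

In the equirectangular projection with standard parallel φ₀ = 22.5° (x = Rλ cos φ₀, y = Rφ), meridians are true-scale (h = 1) and the parallel scale is k = cos φ₀ / cos φ.
Areal scale at 55.2°: h·k = 1.000 × 1.619 = 1.619.
Areal scale at 16.9°: h·k = 1.000 × 0.9656 = 0.9656.
Ratio = 1.619/0.9656 ≈ 1.68.

1.68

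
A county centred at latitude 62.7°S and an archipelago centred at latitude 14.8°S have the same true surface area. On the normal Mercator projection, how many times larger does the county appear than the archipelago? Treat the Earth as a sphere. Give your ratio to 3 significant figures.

On Mercator, area is exaggerated by sec²φ = 1/cos²φ.
At 62.7°: sec²(62.7°) = 1/0.4586² = 4.754.
At 14.8°: sec²(14.8°) = 1/0.9668² = 1.070.
Ratio = 4.754/1.070 = cos²(14.8°)/cos²(62.7°) ≈ 4.44.

4.44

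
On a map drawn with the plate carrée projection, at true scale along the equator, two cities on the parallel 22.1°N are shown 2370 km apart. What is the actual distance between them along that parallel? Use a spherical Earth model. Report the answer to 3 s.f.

2200 km

For the equirectangular projection with φ₀ = 0 (plate carrée), h = 1 along meridians and k = sec φ along parallels.
Along the parallel at 22.1°, map distances are exaggerated by k = sec 22.1° = 1.079.
True distance = 2370 / 1.079 = 2370 × cos 22.1° ≈ 2200 km.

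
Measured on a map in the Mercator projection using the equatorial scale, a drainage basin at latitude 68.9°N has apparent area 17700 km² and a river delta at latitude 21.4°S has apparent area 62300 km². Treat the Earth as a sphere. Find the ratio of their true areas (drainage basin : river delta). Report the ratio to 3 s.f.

Mercator's areal exaggeration is sec²φ; hence true area = (apparent area) · cos²φ.
True area of drainage basin: 17700 × cos²(68.9°) = 17700 × 0.1296 = 2294 km².
True area of river delta: 62300 × cos²(21.4°) = 62300 × 0.8669 = 54010 km².
Ratio = 2294 / 54010 ≈ 0.0425.

0.0425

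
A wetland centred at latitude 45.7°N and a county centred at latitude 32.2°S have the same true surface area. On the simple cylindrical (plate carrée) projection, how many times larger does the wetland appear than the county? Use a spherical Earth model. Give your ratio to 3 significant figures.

Plate carrée maps x = Rλ, y = Rφ. The meridian scale is h = 1 and the parallel scale is k = 1/cos φ = sec φ.
Areal scale at 45.7°: h·k = 1.000 × 1.432 = 1.432.
Areal scale at 32.2°: h·k = 1.000 × 1.182 = 1.182.
Ratio = 1.432/1.182 ≈ 1.21.

1.21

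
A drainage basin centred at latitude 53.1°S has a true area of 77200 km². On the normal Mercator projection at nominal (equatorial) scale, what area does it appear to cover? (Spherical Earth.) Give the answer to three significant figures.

214000 km²

For Mercator, h = k = sec φ (a conformal cylindrical projection has a single point scale, 1/cos φ).
Areal scale = k² = sec²φ = 1/cos²(53.1°) = 1/0.6004² = 2.774.
Apparent area = 77200 × 2.774 ≈ 214000 km².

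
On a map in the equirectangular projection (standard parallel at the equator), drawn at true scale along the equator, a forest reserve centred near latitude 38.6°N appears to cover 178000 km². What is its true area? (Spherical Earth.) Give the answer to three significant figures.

For the equirectangular projection with φ₀ = 0 (plate carrée), h = 1 along meridians and k = sec φ along parallels.
Areal scale = h·k = 1 × sec φ; at 38.6°, h = 1.000, k = 1.280, so h·k = 1.280.
True area = apparent / (areal scale) = 178000 / 1.280 ≈ 139000 km².

139000 km²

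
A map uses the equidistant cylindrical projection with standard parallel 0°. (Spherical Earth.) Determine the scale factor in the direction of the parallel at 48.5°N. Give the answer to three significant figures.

For the equirectangular projection with φ₀ = 0 (plate carrée), h = 1 along meridians and k = sec φ along parallels.
k = 1/cos 48.5° = 1/0.6626 = 1.509.

1.51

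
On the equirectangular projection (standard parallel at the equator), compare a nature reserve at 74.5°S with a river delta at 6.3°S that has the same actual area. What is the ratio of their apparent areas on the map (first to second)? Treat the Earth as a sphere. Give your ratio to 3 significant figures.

For the equirectangular projection with φ₀ = 0 (plate carrée), h = 1 along meridians and k = sec φ along parallels.
Areal scale at 74.5°: h·k = 1.000 × 3.742 = 3.742.
Areal scale at 6.3°: h·k = 1.000 × 1.006 = 1.006.
Ratio = 3.742/1.006 ≈ 3.72.

3.72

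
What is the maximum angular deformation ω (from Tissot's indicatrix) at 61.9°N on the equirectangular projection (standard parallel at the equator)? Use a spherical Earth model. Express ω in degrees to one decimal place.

In the plate carrée (x = Rλ, y = Rφ), meridians are true-scale (h = 1) and parallels are stretched by k = sec φ.
At 61.9°: h = 1.000, k = 2.123; principal scales a = 2.123, b = 1.000.
sin(ω/2) = (a − b)/(a + b) = 1.123/3.123 = 0.3596, so ω = 2 arcsin(0.3596) ≈ 42.2°.

42.2°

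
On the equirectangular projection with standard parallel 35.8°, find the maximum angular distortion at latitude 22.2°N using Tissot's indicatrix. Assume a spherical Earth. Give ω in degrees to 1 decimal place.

7.6°

The equidistant cylindrical projection with φ₀ = 35.8° has h = 1 (meridians true) and k = cos φ₀ / cos φ along parallels.
At 22.2°: h = 1.000, k = 0.8760; principal scales a = 1.000, b = 0.8760.
sin(ω/2) = (a − b)/(a + b) = 0.1240/1.876 = 0.06610, so ω = 2 arcsin(0.06610) ≈ 7.6°.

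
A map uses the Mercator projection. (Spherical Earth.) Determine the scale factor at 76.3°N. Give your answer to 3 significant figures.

4.22

The Mercator projection is conformal; its linear scale factor is the same in every direction and equals sec φ = 1/cos φ.
k = 1/cos 76.3° = 1/0.2368 = 4.222.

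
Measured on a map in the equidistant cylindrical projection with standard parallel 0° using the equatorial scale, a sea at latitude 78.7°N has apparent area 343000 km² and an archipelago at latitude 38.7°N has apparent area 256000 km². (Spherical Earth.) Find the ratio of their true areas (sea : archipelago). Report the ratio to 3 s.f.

0.336

On the plate carrée, areal scale = h·k = 1 × sec φ, so true area = apparent × cos φ.
True area of sea: 343000 × cos(78.7°) = 343000 × 0.1959 = 67210 km².
True area of archipelago: 256000 × cos(38.7°) = 256000 × 0.7804 = 199800 km².
Ratio = 67210 / 199800 ≈ 0.336.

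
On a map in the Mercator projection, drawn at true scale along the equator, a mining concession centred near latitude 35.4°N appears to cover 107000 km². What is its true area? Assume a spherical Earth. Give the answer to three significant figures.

71100 km²

For Mercator, h = k = sec φ (a conformal cylindrical projection has a single point scale, 1/cos φ).
Areal scale = k² = sec²φ = 1/cos²(35.4°) = 1/0.8151² = 1.505.
True area = apparent / (areal scale) = 107000 / 1.505 ≈ 71100 km².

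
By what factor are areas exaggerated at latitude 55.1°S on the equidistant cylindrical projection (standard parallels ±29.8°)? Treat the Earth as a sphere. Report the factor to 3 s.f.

1.52

In the equirectangular projection with standard parallel φ₀ = 29.8° (x = Rλ cos φ₀, y = Rφ), meridians are true-scale (h = 1) and the parallel scale is k = cos φ₀ / cos φ.
Areal scale = h·k = 1 × cos φ₀ / cos φ; at 55.1°, h = 1.000, k = 1.517, so h·k = 1.517.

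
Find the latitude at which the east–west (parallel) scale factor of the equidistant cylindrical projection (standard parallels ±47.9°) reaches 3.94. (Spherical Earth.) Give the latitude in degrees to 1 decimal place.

80.2°

The equidistant cylindrical projection with φ₀ = 47.9° has h = 1 (meridians true) and k = cos φ₀ / cos φ along parallels.
k = cos φ₀ / cos φ = 3.94  ⇒  cos φ = cos 47.9° / 3.94 = 0.1702.
φ = arccos(0.1702) ≈ 80.2°.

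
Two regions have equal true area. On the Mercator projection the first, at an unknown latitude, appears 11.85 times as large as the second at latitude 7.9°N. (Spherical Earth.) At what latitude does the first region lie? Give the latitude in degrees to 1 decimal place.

73.3°

Mercator areal scale is sec²φ, so apparent-area ratio = sec²φ₁ / sec²φ₂ = cos²φ₂ / cos²φ₁.
cos²φ₂ / cos²φ₁ = 11.85  ⇒  cos φ₁ = cos 7.9° / √11.85 = 0.9905/3.442 = 0.2877.
φ₁ = arccos(0.2877) ≈ 73.3°.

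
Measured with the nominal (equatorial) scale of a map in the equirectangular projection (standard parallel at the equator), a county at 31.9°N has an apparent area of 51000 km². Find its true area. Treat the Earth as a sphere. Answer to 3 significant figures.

Plate carrée maps x = Rλ, y = Rφ. The meridian scale is h = 1 and the parallel scale is k = 1/cos φ = sec φ.
Areal scale = h·k = 1 × sec φ; at 31.9°, h = 1.000, k = 1.178, so h·k = 1.178.
True area = apparent / (areal scale) = 51000 / 1.178 ≈ 43300 km².

43300 km²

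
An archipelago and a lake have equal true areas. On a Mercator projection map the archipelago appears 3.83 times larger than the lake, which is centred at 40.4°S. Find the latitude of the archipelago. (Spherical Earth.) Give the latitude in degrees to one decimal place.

For equal true areas on Mercator, apparent areas scale as sec²φ, so the ratio is cos²φ₂ / cos²φ₁.
cos²φ₂ / cos²φ₁ = 3.83  ⇒  cos φ₁ = cos 40.4° / √3.83 = 0.7615/1.957 = 0.3891.
φ₁ = arccos(0.3891) ≈ 67.1°.

67.1°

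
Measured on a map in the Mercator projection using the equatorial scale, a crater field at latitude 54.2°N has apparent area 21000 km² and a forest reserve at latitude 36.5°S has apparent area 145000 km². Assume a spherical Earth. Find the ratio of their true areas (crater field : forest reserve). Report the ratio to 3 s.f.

Since Mercator area scale is 1/cos²φ, the true area equals the apparent area multiplied by cos²φ.
True area of crater field: 21000 × cos²(54.2°) = 21000 × 0.3422 = 7186 km².
True area of forest reserve: 145000 × cos²(36.5°) = 145000 × 0.6462 = 93700 km².
Ratio = 7186 / 93700 ≈ 0.0767.

0.0767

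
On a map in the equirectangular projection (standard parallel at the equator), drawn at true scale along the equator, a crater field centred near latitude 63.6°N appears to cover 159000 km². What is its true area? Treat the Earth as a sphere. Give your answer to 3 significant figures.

Plate carrée maps x = Rλ, y = Rφ. The meridian scale is h = 1 and the parallel scale is k = 1/cos φ = sec φ.
Areal scale = h·k = 1 × sec φ; at 63.6°, h = 1.000, k = 2.249, so h·k = 2.249.
True area = apparent / (areal scale) = 159000 / 2.249 ≈ 70700 km².

70700 km²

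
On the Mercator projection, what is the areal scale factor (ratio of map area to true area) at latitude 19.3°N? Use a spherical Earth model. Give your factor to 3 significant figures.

Mercator is conformal, so the point scale is isotropic: h = k = sec φ = 1/cos φ.
Areal scale = k² = sec²φ = 1/cos²(19.3°) = 1/0.9438² = 1.123.

1.12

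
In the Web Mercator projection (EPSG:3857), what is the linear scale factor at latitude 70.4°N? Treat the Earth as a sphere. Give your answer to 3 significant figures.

2.98

Mercator is conformal, so the point scale is isotropic: h = k = sec φ = 1/cos φ.
k = 1/cos 70.4° = 1/0.3355 = 2.981.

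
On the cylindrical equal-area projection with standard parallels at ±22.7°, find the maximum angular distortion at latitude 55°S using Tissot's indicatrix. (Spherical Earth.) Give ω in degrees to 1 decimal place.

A cylindrical equal-area projection with standard parallel φ₀ has meridian scale h = cos φ / cos φ₀ and parallel scale k = cos φ₀ / cos φ (so areas are preserved, h·k = 1).
At 55°: h = 0.6217, k = 1.608; principal scales a = 1.608, b = 0.6217.
sin(ω/2) = (a − b)/(a + b) = 0.9867/2.230 = 0.4424, so ω = 2 arcsin(0.4424) ≈ 52.5°.

52.5°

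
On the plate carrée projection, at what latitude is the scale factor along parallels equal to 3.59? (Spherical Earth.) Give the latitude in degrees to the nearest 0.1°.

Plate carrée: h = 1, k = sec φ along parallels.
sec φ = 3.59  ⇒  cos φ = 0.2786  ⇒  φ ≈ 73.8°.

73.8°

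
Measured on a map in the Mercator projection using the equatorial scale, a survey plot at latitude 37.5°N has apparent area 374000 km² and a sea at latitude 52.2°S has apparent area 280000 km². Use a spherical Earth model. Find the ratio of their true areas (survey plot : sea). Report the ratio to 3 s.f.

2.24

Since Mercator area scale is 1/cos²φ, the true area equals the apparent area multiplied by cos²φ.
True area of survey plot: 374000 × cos²(37.5°) = 374000 × 0.6294 = 235400 km².
True area of sea: 280000 × cos²(52.2°) = 280000 × 0.3757 = 105200 km².
Ratio = 235400 / 105200 ≈ 2.24.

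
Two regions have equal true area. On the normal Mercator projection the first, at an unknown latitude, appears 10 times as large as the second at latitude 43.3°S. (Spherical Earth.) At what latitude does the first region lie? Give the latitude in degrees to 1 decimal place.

Mercator areal scale is sec²φ, so apparent-area ratio = sec²φ₁ / sec²φ₂ = cos²φ₂ / cos²φ₁.
cos²φ₂ / cos²φ₁ = 10  ⇒  cos φ₁ = cos 43.3° / √10 = 0.7278/3.162 = 0.2301.
φ₁ = arccos(0.2301) ≈ 76.7°.

76.7°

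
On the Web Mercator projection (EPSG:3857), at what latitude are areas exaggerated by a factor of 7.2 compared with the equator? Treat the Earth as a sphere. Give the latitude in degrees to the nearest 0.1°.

68.1°

Mercator areal scale is sec²φ.
sec²φ = 7.2  ⇒  cos²φ = 0.1389  ⇒  cos φ = 0.3727.
φ = arccos(0.3727) ≈ 68.1°.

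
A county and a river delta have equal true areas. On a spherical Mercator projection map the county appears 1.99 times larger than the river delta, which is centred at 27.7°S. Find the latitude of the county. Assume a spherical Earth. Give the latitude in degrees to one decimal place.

51.1°

Mercator areal scale is sec²φ, so apparent-area ratio = sec²φ₁ / sec²φ₂ = cos²φ₂ / cos²φ₁.
cos²φ₂ / cos²φ₁ = 1.99  ⇒  cos φ₁ = cos 27.7° / √1.99 = 0.8854/1.411 = 0.6276.
φ₁ = arccos(0.6276) ≈ 51.1°.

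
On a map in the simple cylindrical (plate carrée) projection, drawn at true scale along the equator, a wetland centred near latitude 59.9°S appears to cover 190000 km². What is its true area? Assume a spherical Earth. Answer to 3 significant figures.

95300 km²

For the equirectangular projection with φ₀ = 0 (plate carrée), h = 1 along meridians and k = sec φ along parallels.
Areal scale = h·k = 1 × sec φ; at 59.9°, h = 1.000, k = 1.994, so h·k = 1.994.
True area = apparent / (areal scale) = 190000 / 1.994 ≈ 95300 km².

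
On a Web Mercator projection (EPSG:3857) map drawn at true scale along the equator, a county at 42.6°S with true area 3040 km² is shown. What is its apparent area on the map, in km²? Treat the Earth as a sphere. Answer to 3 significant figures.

The Mercator projection is conformal; its linear scale factor is the same in every direction and equals sec φ = 1/cos φ.
Areal scale = k² = sec²φ = 1/cos²(42.6°) = 1/0.7361² = 1.846.
Apparent area = 3040 × 1.846 ≈ 5610 km².

5610 km²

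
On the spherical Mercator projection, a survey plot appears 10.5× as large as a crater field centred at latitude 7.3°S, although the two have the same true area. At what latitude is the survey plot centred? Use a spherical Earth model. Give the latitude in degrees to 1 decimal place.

72.2°

For equal true areas on Mercator, apparent areas scale as sec²φ, so the ratio is cos²φ₂ / cos²φ₁.
cos²φ₂ / cos²φ₁ = 10.5  ⇒  cos φ₁ = cos 7.3° / √10.5 = 0.9919/3.240 = 0.3061.
φ₁ = arccos(0.3061) ≈ 72.2°.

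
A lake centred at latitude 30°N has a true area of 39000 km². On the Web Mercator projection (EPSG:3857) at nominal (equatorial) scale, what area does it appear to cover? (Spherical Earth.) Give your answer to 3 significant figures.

For Mercator, h = k = sec φ (a conformal cylindrical projection has a single point scale, 1/cos φ).
Areal scale = k² = sec²φ = 1/cos²(30°) = 1/0.8660² = 1.333.
Apparent area = 39000 × 1.333 ≈ 52000 km².

52000 km²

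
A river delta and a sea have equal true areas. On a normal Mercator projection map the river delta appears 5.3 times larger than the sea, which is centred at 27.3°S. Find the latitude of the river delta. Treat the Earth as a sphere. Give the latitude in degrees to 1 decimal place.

67.3°

For equal true areas on Mercator, apparent areas scale as sec²φ, so the ratio is cos²φ₂ / cos²φ₁.
cos²φ₂ / cos²φ₁ = 5.3  ⇒  cos φ₁ = cos 27.3° / √5.3 = 0.8886/2.302 = 0.3860.
φ₁ = arccos(0.3860) ≈ 67.3°.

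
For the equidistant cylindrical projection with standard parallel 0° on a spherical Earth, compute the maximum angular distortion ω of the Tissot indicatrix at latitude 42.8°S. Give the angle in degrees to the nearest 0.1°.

In the plate carrée (x = Rλ, y = Rφ), meridians are true-scale (h = 1) and parallels are stretched by k = sec φ.
At 42.8°: h = 1.000, k = 1.363; principal scales a = 1.363, b = 1.000.
sin(ω/2) = (a − b)/(a + b) = 0.3629/2.363 = 0.1536, so ω = 2 arcsin(0.1536) ≈ 17.7°.

17.7°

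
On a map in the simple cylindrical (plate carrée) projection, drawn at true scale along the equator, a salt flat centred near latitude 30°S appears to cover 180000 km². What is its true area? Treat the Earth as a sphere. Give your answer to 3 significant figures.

For the equirectangular projection with φ₀ = 0 (plate carrée), h = 1 along meridians and k = sec φ along parallels.
Areal scale = h·k = 1 × sec φ; at 30°, h = 1.000, k = 1.155, so h·k = 1.155.
True area = apparent / (areal scale) = 180000 / 1.155 ≈ 156000 km².

156000 km²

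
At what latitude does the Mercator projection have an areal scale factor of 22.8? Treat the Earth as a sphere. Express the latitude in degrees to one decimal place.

77.9°

Mercator areal scale is sec²φ.
sec²φ = 22.8  ⇒  cos²φ = 0.04386  ⇒  cos φ = 0.2094.
φ = arccos(0.2094) ≈ 77.9°.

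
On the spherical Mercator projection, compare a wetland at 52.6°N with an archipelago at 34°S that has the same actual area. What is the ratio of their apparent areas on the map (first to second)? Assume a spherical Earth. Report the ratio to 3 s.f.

1.86

On Mercator, area is exaggerated by sec²φ = 1/cos²φ.
At 52.6°: sec²(52.6°) = 1/0.6074² = 2.711.
At 34°: sec²(34°) = 1/0.8290² = 1.455.
Ratio = 2.711/1.455 = cos²(34°)/cos²(52.6°) ≈ 1.86.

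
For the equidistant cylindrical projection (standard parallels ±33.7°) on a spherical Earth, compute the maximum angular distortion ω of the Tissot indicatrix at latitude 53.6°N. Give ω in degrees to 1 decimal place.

19.3°

The equidistant cylindrical projection with φ₀ = 33.7° has h = 1 (meridians true) and k = cos φ₀ / cos φ along parallels.
At 53.6°: h = 1.000, k = 1.402; principal scales a = 1.402, b = 1.000.
sin(ω/2) = (a − b)/(a + b) = 0.4020/2.402 = 0.1673, so ω = 2 arcsin(0.1673) ≈ 19.3°.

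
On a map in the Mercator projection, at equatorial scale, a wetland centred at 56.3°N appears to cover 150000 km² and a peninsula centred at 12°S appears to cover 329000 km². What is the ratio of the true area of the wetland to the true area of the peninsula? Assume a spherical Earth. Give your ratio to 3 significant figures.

Mercator's areal exaggeration is sec²φ; hence true area = (apparent area) · cos²φ.
True area of wetland: 150000 × cos²(56.3°) = 150000 × 0.3079 = 46180 km².
True area of peninsula: 329000 × cos²(12°) = 329000 × 0.9568 = 314800 km².
Ratio = 46180 / 314800 ≈ 0.147.

0.147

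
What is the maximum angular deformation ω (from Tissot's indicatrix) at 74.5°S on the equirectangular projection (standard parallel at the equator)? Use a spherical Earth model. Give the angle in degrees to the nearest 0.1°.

Plate carrée maps x = Rλ, y = Rφ. The meridian scale is h = 1 and the parallel scale is k = 1/cos φ = sec φ.
At 74.5°: h = 1.000, k = 3.742; principal scales a = 3.742, b = 1.000.
sin(ω/2) = (a − b)/(a + b) = 2.742/4.742 = 0.5782, so ω = 2 arcsin(0.5782) ≈ 70.7°.

70.7°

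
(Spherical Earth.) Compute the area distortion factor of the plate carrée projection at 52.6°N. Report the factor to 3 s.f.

1.65

For the equirectangular projection with φ₀ = 0 (plate carrée), h = 1 along meridians and k = sec φ along parallels.
Areal scale = h·k = 1 × sec φ; at 52.6°, h = 1.000, k = 1.646, so h·k = 1.646.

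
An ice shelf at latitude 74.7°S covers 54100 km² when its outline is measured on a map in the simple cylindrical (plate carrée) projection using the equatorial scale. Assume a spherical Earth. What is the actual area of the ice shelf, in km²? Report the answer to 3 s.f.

14300 km²

Plate carrée maps x = Rλ, y = Rφ. The meridian scale is h = 1 and the parallel scale is k = 1/cos φ = sec φ.
Areal scale = h·k = 1 × sec φ; at 74.7°, h = 1.000, k = 3.790, so h·k = 3.790.
True area = apparent / (areal scale) = 54100 / 3.790 ≈ 14300 km².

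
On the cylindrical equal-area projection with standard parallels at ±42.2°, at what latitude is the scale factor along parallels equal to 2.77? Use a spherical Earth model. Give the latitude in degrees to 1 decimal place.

74.5°

Cylindrical equal-area (φ₀ = 42.2°): h = cos φ / cos 42.2° along meridians, k = cos 42.2° / cos φ along parallels; h·k = 1.
k = cos φ₀ / cos φ = 2.77  ⇒  cos φ = cos 42.2° / 2.77 = 0.2674.
φ = arccos(0.2674) ≈ 74.5°.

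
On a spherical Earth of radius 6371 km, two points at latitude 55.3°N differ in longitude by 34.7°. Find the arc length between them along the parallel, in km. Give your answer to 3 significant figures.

2200 km

Arc length along a parallel = R cos φ · Δλ (with Δλ in radians).
= 6371 × cos 55.3° × (34.7° × π/180) = 6371 × 0.5693 × 0.6056 ≈ 2200 km.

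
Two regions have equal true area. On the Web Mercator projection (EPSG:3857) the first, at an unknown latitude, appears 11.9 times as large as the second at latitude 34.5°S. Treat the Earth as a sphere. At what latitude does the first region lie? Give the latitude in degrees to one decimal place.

For equal true areas on Mercator, apparent areas scale as sec²φ, so the ratio is cos²φ₂ / cos²φ₁.
cos²φ₂ / cos²φ₁ = 11.9  ⇒  cos φ₁ = cos 34.5° / √11.9 = 0.8241/3.450 = 0.2389.
φ₁ = arccos(0.2389) ≈ 76.2°.

76.2°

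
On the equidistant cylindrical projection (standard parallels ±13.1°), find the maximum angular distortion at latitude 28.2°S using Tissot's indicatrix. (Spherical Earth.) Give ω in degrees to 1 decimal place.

The equidistant cylindrical projection with φ₀ = 13.1° has h = 1 (meridians true) and k = cos φ₀ / cos φ along parallels.
At 28.2°: h = 1.000, k = 1.105; principal scales a = 1.105, b = 1.000.
sin(ω/2) = (a − b)/(a + b) = 0.1052/2.105 = 0.04995, so ω = 2 arcsin(0.04995) ≈ 5.7°.

5.7°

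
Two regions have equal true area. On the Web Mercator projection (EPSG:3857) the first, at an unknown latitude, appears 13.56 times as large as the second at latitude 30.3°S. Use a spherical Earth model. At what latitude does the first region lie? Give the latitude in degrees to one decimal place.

For equal true areas on Mercator, apparent areas scale as sec²φ, so the ratio is cos²φ₂ / cos²φ₁.
cos²φ₂ / cos²φ₁ = 13.56  ⇒  cos φ₁ = cos 30.3° / √13.56 = 0.8634/3.682 = 0.2345.
φ₁ = arccos(0.2345) ≈ 76.4°.

76.4°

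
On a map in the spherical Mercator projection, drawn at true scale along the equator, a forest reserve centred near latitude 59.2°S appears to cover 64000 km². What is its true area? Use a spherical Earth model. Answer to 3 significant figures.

The Mercator projection is conformal; its linear scale factor is the same in every direction and equals sec φ = 1/cos φ.
Areal scale = k² = sec²φ = 1/cos²(59.2°) = 1/0.5120² = 3.814.
True area = apparent / (areal scale) = 64000 / 3.814 ≈ 16800 km².

16800 km²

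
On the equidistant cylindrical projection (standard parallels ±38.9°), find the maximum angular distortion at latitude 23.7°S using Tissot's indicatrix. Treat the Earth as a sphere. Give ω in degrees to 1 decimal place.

9.3°

In the equirectangular projection with standard parallel φ₀ = 38.9° (x = Rλ cos φ₀, y = Rφ), meridians are true-scale (h = 1) and the parallel scale is k = cos φ₀ / cos φ.
At 23.7°: h = 1.000, k = 0.8499; principal scales a = 1.000, b = 0.8499.
sin(ω/2) = (a − b)/(a + b) = 0.1501/1.850 = 0.08113, so ω = 2 arcsin(0.08113) ≈ 9.3°.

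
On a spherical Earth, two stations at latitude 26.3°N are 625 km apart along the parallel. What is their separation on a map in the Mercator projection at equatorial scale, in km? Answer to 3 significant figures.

Mercator is conformal, so the point scale is isotropic: h = k = sec φ = 1/cos φ.
Along the parallel, k = sec 26.3° = 1/0.8965 = 1.115.
Map distance = 625 × 1.115 ≈ 697 km.

697 km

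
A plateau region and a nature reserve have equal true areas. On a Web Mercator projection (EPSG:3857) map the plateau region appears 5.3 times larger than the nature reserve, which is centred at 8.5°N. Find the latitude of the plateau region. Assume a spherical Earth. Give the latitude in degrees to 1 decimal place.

64.6°

Mercator areal scale is sec²φ, so apparent-area ratio = sec²φ₁ / sec²φ₂ = cos²φ₂ / cos²φ₁.
cos²φ₂ / cos²φ₁ = 5.3  ⇒  cos φ₁ = cos 8.5° / √5.3 = 0.9890/2.302 = 0.4296.
φ₁ = arccos(0.4296) ≈ 64.6°.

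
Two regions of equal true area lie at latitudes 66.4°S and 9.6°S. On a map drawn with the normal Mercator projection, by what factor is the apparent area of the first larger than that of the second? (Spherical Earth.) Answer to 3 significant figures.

6.07

Mercator areal scale is sec²φ.
At 66.4°: sec²(66.4°) = 1/0.4003² = 6.239.
At 9.6°: sec²(9.6°) = 1/0.9860² = 1.029.
Ratio = 6.239/1.029 = cos²(9.6°)/cos²(66.4°) ≈ 6.07.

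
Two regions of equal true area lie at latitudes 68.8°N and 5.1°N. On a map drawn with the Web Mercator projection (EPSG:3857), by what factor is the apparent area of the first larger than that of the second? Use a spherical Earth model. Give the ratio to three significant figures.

On Mercator, area is exaggerated by sec²φ = 1/cos²φ.
At 68.8°: sec²(68.8°) = 1/0.3616² = 7.647.
At 5.1°: sec²(5.1°) = 1/0.9960² = 1.008.
Ratio = 7.647/1.008 = cos²(5.1°)/cos²(68.8°) ≈ 7.59.

7.59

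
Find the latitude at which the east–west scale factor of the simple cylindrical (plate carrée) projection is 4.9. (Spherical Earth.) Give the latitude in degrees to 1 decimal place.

78.2°

Plate carrée: h = 1, k = sec φ along parallels.
sec φ = 4.9  ⇒  cos φ = 0.2041  ⇒  φ ≈ 78.2°.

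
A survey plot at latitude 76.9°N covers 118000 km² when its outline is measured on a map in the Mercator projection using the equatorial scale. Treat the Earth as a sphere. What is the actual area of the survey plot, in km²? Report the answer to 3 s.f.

For Mercator, h = k = sec φ (a conformal cylindrical projection has a single point scale, 1/cos φ).
Areal scale = k² = sec²φ = 1/cos²(76.9°) = 1/0.2267² = 19.47.
True area = apparent / (areal scale) = 118000 / 19.47 ≈ 6060 km².

6060 km²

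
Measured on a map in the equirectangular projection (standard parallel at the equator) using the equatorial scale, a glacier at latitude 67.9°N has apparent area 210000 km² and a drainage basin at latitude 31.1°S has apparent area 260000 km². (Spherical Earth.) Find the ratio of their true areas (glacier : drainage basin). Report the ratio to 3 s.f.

0.355

On the plate carrée, areal scale = h·k = 1 × sec φ, so true area = apparent × cos φ.
True area of glacier: 210000 × cos(67.9°) = 210000 × 0.3762 = 79010 km².
True area of drainage basin: 260000 × cos(31.1°) = 260000 × 0.8563 = 222600 km².
Ratio = 79010 / 222600 ≈ 0.355.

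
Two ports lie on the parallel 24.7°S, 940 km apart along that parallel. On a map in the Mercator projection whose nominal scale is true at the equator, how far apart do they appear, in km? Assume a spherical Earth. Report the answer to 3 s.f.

The Mercator projection is conformal; its linear scale factor is the same in every direction and equals sec φ = 1/cos φ.
Along the parallel, k = sec 24.7° = 1/0.9085 = 1.101.
Map distance = 940 × 1.101 ≈ 1030 km.

1030 km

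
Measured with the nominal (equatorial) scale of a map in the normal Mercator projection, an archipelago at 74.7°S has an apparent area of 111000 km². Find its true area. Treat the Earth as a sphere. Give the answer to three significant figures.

The Mercator projection is conformal; its linear scale factor is the same in every direction and equals sec φ = 1/cos φ.
Areal scale = k² = sec²φ = 1/cos²(74.7°) = 1/0.2639² = 14.36.
True area = apparent / (areal scale) = 111000 / 14.36 ≈ 7730 km².

7730 km²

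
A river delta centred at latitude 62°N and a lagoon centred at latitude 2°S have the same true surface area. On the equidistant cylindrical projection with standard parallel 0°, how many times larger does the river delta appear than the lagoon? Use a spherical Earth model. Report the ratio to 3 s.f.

For the equirectangular projection with φ₀ = 0 (plate carrée), h = 1 along meridians and k = sec φ along parallels.
Areal scale at 62°: h·k = 1.000 × 2.130 = 2.130.
Areal scale at 2°: h·k = 1.000 × 1.001 = 1.001.
Ratio = 2.130/1.001 ≈ 2.13.

2.13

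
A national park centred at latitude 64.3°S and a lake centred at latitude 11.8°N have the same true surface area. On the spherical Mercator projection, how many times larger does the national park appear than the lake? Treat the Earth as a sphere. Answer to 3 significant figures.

Mercator is conformal with k = sec φ, so areal scale = k² = sec²φ.
At 64.3°: sec²(64.3°) = 1/0.4337² = 5.317.
At 11.8°: sec²(11.8°) = 1/0.9789² = 1.044.
Ratio = 5.317/1.044 = cos²(11.8°)/cos²(64.3°) ≈ 5.10.

5.10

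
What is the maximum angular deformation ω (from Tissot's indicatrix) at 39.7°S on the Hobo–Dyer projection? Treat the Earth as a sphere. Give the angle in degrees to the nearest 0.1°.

3.5°

The Hobo–Dyer projection is cylindrical equal-area with φ₀ = 37.5°. A cylindrical equal-area projection with standard parallel φ₀ has meridian scale h = cos φ / cos φ₀ and parallel scale k = cos φ₀ / cos φ (so areas are preserved, h·k = 1).
At 39.7°: h = 0.9698, k = 1.031; principal scales a = 1.031, b = 0.9698.
sin(ω/2) = (a − b)/(a + b) = 0.06133/2.001 = 0.03065, so ω = 2 arcsin(0.03065) ≈ 3.5°.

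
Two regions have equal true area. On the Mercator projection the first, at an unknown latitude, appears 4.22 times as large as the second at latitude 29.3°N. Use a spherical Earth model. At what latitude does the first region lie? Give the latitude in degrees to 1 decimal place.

Mercator areal scale is sec²φ, so apparent-area ratio = sec²φ₁ / sec²φ₂ = cos²φ₂ / cos²φ₁.
cos²φ₂ / cos²φ₁ = 4.22  ⇒  cos φ₁ = cos 29.3° / √4.22 = 0.8721/2.054 = 0.4245.
φ₁ = arccos(0.4245) ≈ 64.9°.

64.9°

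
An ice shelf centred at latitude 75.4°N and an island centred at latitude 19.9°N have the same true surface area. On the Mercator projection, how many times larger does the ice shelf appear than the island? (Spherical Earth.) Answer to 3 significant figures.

13.9

On Mercator, area is exaggerated by sec²φ = 1/cos²φ.
At 75.4°: sec²(75.4°) = 1/0.2521² = 15.74.
At 19.9°: sec²(19.9°) = 1/0.9403² = 1.131.
Ratio = 15.74/1.131 = cos²(19.9°)/cos²(75.4°) ≈ 13.9.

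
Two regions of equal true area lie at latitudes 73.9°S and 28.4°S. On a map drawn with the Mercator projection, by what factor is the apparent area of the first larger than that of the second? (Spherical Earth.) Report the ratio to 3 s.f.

On Mercator, area is exaggerated by sec²φ = 1/cos²φ.
At 73.9°: sec²(73.9°) = 1/0.2773² = 13.00.
At 28.4°: sec²(28.4°) = 1/0.8796² = 1.292.
Ratio = 13.00/1.292 = cos²(28.4°)/cos²(73.9°) ≈ 10.1.

10.1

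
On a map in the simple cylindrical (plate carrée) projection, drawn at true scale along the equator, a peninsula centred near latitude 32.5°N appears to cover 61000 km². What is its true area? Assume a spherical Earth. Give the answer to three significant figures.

51400 km²

For the equirectangular projection with φ₀ = 0 (plate carrée), h = 1 along meridians and k = sec φ along parallels.
Areal scale = h·k = 1 × sec φ; at 32.5°, h = 1.000, k = 1.186, so h·k = 1.186.
True area = apparent / (areal scale) = 61000 / 1.186 ≈ 51400 km².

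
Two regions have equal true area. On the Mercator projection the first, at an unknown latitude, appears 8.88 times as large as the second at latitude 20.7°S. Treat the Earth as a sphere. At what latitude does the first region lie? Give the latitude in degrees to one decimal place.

Mercator areal scale is sec²φ, so apparent-area ratio = sec²φ₁ / sec²φ₂ = cos²φ₂ / cos²φ₁.
cos²φ₂ / cos²φ₁ = 8.88  ⇒  cos φ₁ = cos 20.7° / √8.88 = 0.9354/2.980 = 0.3139.
φ₁ = arccos(0.3139) ≈ 71.7°.

71.7°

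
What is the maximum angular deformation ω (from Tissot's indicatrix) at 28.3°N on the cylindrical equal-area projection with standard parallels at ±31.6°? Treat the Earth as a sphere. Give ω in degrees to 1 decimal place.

3.8°

A cylindrical equal-area projection with standard parallel φ₀ has meridian scale h = cos φ / cos φ₀ and parallel scale k = cos φ₀ / cos φ (so areas are preserved, h·k = 1).
At 28.3°: h = 1.034, k = 0.9673; principal scales a = 1.034, b = 0.9673.
sin(ω/2) = (a − b)/(a + b) = 0.06641/2.001 = 0.03319, so ω = 2 arcsin(0.03319) ≈ 3.8°.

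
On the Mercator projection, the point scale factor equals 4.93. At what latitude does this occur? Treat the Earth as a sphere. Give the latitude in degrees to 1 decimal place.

78.3°

Mercator scale is k = sec φ = 1/cos φ.
1/cos φ = 4.93  ⇒  cos φ = 0.2028  ⇒  φ = arccos(0.2028) ≈ 78.3°.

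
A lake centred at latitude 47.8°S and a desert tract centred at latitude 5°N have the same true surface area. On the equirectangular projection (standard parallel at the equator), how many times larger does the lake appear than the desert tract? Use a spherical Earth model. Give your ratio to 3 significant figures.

1.48

Plate carrée maps x = Rλ, y = Rφ. The meridian scale is h = 1 and the parallel scale is k = 1/cos φ = sec φ.
Areal scale at 47.8°: h·k = 1.000 × 1.489 = 1.489.
Areal scale at 5°: h·k = 1.000 × 1.004 = 1.004.
Ratio = 1.489/1.004 ≈ 1.48.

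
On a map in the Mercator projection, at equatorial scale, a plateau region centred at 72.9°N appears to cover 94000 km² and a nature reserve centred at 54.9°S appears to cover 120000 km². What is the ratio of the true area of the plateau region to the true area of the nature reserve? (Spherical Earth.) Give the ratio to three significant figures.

0.205

On Mercator the areal scale is sec²φ, so true area = apparent × cos²φ.
True area of plateau region: 94000 × cos²(72.9°) = 94000 × 0.08646 = 8127 km².
True area of nature reserve: 120000 × cos²(54.9°) = 120000 × 0.3306 = 39680 km².
Ratio = 8127 / 39680 ≈ 0.205.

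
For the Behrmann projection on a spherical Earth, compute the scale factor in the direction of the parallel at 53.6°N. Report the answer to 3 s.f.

The Behrmann projection is cylindrical equal-area with φ₀ = 30°. Cylindrical equal-area (φ₀ = 30°): h = cos φ / cos 30° along meridians, k = cos 30° / cos φ along parallels; h·k = 1.
k = cos 30° / cos 53.6° = 0.8660/0.5934 = 1.459.

1.46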